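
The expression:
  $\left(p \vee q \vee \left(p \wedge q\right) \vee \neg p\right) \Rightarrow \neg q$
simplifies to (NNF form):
$\neg q$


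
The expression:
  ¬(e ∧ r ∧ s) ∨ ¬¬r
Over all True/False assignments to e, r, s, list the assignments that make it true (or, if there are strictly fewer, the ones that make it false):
is always true.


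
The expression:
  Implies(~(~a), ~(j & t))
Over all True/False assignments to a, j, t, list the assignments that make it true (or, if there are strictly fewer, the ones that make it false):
is false only for:
  a=True, j=True, t=True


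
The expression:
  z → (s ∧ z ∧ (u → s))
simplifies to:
s ∨ ¬z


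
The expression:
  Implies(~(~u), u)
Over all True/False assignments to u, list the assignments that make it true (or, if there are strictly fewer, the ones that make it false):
is always true.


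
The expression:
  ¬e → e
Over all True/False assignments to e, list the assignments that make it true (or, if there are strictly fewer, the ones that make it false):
is true only for:
  e=True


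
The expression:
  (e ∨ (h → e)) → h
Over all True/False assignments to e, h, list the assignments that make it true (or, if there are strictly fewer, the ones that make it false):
is true only for:
  e=False, h=True;
  e=True, h=True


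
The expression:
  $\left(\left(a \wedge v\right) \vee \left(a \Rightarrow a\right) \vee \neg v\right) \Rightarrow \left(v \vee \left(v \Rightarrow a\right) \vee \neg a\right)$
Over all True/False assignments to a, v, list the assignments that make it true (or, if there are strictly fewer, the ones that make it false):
is always true.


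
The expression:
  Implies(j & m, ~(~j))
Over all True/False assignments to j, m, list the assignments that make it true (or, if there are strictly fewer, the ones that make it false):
is always true.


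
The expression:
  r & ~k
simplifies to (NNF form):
r & ~k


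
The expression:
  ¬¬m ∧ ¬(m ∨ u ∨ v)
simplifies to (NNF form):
False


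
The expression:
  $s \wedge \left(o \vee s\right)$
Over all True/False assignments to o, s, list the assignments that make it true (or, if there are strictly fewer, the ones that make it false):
is true only for:
  o=False, s=True;
  o=True, s=True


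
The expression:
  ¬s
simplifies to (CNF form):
¬s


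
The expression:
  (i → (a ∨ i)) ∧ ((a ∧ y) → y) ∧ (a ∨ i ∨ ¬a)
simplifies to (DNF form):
True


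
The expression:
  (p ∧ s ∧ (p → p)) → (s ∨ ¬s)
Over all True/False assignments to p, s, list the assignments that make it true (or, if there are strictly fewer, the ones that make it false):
is always true.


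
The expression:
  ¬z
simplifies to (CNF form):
¬z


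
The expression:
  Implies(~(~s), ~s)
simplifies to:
~s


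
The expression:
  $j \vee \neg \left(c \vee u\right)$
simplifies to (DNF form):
$j \vee \left(\neg c \wedge \neg u\right)$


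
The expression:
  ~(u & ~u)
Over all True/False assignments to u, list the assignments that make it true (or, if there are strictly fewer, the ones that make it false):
is always true.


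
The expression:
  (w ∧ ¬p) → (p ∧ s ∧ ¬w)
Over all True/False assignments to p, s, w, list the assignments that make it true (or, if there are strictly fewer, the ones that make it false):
is false only for:
  p=False, s=False, w=True;
  p=False, s=True, w=True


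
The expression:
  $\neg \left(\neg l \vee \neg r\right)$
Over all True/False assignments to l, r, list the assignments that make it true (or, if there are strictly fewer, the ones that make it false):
is true only for:
  l=True, r=True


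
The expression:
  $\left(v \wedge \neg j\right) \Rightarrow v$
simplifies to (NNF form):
$\text{True}$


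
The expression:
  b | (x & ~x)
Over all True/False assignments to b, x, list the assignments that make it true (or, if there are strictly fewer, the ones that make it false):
is true only for:
  b=True, x=False;
  b=True, x=True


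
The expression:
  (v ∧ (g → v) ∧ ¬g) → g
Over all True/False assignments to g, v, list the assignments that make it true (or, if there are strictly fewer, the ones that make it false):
is false only for:
  g=False, v=True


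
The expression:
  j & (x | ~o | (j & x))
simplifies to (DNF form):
(j & x) | (j & ~o)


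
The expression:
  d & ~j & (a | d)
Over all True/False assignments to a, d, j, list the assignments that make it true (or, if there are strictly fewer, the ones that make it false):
is true only for:
  a=False, d=True, j=False;
  a=True, d=True, j=False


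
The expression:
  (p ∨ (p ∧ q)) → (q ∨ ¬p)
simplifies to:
q ∨ ¬p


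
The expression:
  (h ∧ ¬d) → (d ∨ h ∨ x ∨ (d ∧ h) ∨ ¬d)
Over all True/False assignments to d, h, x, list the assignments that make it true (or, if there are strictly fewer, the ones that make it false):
is always true.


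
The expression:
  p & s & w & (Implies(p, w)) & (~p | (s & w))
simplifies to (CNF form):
p & s & w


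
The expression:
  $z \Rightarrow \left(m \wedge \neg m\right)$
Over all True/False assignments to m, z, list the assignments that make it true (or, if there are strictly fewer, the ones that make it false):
is true only for:
  m=False, z=False;
  m=True, z=False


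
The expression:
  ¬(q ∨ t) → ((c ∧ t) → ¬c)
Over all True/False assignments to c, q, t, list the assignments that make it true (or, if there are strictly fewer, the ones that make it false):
is always true.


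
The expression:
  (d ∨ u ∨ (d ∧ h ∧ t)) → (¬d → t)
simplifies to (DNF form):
d ∨ t ∨ ¬u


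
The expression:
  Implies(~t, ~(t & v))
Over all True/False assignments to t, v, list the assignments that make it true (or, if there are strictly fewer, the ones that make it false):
is always true.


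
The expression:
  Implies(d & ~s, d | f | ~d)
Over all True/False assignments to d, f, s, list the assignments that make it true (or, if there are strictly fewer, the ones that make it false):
is always true.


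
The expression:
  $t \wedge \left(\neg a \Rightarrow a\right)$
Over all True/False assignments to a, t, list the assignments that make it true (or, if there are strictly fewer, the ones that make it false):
is true only for:
  a=True, t=True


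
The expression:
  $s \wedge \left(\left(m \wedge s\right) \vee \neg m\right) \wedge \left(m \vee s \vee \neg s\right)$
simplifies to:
$s$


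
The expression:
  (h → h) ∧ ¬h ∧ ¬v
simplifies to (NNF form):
¬h ∧ ¬v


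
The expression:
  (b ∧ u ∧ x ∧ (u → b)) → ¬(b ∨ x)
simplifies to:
¬b ∨ ¬u ∨ ¬x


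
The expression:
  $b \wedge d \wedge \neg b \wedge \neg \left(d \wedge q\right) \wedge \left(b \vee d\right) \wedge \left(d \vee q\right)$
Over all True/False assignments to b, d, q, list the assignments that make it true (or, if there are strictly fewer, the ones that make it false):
is never true.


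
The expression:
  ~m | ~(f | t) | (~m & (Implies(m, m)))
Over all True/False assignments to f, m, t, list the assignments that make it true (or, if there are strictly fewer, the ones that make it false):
is false only for:
  f=False, m=True, t=True;
  f=True, m=True, t=False;
  f=True, m=True, t=True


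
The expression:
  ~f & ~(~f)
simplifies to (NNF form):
False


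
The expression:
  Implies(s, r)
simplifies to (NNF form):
r | ~s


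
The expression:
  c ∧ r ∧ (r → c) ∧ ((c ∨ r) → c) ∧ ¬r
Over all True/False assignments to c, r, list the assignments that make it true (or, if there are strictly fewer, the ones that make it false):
is never true.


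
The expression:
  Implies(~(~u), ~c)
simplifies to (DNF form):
~c | ~u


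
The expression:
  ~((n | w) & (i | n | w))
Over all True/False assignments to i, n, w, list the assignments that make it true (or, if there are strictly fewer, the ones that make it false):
is true only for:
  i=False, n=False, w=False;
  i=True, n=False, w=False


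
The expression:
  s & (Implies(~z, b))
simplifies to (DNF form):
(b & s) | (s & z)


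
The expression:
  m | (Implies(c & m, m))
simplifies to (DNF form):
True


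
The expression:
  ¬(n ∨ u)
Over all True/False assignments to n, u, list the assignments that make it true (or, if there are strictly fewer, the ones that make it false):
is true only for:
  n=False, u=False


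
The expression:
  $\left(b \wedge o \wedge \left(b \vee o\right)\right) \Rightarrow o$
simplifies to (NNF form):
$\text{True}$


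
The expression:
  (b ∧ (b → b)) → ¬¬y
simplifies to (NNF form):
y ∨ ¬b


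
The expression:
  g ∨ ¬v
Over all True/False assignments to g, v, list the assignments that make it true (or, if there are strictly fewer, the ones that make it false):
is false only for:
  g=False, v=True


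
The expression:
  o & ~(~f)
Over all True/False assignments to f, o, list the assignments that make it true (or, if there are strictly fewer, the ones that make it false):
is true only for:
  f=True, o=True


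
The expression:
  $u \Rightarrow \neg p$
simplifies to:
$\neg p \vee \neg u$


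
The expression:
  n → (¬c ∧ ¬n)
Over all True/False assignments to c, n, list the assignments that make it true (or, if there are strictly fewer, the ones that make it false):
is true only for:
  c=False, n=False;
  c=True, n=False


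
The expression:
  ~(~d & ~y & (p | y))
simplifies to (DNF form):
d | y | ~p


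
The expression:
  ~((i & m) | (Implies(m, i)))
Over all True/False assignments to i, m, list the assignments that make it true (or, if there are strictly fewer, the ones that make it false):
is true only for:
  i=False, m=True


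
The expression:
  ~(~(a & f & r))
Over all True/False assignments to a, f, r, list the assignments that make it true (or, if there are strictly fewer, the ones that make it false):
is true only for:
  a=True, f=True, r=True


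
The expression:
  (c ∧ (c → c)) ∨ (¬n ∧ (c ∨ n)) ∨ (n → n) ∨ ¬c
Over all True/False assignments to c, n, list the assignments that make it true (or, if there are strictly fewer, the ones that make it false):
is always true.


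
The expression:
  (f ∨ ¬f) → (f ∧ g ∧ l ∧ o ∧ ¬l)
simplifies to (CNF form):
False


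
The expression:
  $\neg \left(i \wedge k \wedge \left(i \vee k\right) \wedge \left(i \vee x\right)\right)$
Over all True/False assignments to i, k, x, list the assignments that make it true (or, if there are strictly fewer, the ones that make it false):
is false only for:
  i=True, k=True, x=False;
  i=True, k=True, x=True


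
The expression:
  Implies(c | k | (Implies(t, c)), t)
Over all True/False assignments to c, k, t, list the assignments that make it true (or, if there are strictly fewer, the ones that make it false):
is true only for:
  c=False, k=False, t=True;
  c=False, k=True, t=True;
  c=True, k=False, t=True;
  c=True, k=True, t=True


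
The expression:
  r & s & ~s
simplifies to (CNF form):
False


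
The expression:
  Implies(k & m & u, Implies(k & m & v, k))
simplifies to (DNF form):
True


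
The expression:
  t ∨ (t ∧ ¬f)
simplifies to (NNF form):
t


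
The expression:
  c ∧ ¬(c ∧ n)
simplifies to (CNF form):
c ∧ ¬n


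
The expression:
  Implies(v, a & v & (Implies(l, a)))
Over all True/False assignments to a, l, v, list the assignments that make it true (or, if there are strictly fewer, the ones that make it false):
is false only for:
  a=False, l=False, v=True;
  a=False, l=True, v=True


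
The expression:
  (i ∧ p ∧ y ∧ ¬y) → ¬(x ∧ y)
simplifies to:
True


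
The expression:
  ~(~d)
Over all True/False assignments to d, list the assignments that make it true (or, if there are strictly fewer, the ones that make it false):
is true only for:
  d=True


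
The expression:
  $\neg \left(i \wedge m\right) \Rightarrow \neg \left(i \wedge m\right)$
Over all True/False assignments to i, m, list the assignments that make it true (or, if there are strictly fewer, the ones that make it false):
is always true.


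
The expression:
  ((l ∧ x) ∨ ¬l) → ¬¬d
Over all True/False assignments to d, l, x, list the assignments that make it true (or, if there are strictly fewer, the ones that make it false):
is false only for:
  d=False, l=False, x=False;
  d=False, l=False, x=True;
  d=False, l=True, x=True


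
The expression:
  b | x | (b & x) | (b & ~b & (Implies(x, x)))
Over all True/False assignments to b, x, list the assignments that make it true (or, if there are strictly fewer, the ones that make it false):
is false only for:
  b=False, x=False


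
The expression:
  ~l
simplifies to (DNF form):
~l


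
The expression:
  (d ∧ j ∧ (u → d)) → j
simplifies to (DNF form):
True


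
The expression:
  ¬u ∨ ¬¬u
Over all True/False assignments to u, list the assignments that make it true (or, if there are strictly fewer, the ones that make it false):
is always true.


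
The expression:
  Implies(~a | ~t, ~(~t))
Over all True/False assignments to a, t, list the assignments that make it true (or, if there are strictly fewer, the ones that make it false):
is true only for:
  a=False, t=True;
  a=True, t=True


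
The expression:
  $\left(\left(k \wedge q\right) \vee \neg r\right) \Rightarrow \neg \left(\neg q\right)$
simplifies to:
$q \vee r$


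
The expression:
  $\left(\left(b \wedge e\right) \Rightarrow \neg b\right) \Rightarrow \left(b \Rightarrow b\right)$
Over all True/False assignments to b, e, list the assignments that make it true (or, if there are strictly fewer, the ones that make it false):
is always true.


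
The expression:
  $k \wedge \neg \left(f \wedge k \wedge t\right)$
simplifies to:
$k \wedge \left(\neg f \vee \neg t\right)$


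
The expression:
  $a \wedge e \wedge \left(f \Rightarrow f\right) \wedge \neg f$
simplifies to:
$a \wedge e \wedge \neg f$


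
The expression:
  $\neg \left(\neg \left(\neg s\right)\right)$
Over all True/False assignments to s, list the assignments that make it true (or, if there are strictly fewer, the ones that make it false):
is true only for:
  s=False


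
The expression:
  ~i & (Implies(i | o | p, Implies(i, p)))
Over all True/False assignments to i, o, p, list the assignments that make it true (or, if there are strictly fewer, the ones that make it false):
is true only for:
  i=False, o=False, p=False;
  i=False, o=False, p=True;
  i=False, o=True, p=False;
  i=False, o=True, p=True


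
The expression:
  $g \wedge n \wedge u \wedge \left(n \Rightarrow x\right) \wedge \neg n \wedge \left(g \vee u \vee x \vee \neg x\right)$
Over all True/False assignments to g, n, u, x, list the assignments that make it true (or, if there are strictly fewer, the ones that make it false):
is never true.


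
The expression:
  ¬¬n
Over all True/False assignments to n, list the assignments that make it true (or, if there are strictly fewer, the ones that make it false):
is true only for:
  n=True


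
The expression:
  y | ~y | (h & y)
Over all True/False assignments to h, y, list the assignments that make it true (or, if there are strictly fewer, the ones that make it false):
is always true.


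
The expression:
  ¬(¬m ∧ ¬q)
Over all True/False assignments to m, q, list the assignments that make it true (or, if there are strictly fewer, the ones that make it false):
is false only for:
  m=False, q=False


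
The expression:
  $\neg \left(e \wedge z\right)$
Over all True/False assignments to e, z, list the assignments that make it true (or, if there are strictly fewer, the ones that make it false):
is false only for:
  e=True, z=True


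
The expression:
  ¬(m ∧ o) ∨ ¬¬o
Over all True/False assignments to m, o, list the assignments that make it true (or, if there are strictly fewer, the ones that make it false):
is always true.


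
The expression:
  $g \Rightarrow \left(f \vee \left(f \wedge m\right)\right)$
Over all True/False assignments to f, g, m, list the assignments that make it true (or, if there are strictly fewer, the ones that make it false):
is false only for:
  f=False, g=True, m=False;
  f=False, g=True, m=True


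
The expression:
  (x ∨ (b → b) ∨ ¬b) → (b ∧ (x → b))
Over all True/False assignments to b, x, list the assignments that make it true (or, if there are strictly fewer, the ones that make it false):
is true only for:
  b=True, x=False;
  b=True, x=True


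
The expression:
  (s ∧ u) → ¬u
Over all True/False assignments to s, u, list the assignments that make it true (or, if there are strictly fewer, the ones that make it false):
is false only for:
  s=True, u=True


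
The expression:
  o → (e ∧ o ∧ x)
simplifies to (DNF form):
(e ∧ x) ∨ ¬o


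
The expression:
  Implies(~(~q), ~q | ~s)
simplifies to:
~q | ~s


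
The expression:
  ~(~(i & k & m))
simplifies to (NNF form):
i & k & m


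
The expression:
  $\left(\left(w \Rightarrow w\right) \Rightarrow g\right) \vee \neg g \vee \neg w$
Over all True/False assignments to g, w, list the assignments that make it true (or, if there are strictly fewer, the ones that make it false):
is always true.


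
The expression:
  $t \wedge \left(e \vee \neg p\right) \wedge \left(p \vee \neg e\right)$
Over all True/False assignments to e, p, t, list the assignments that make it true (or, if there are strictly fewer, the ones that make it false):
is true only for:
  e=False, p=False, t=True;
  e=True, p=True, t=True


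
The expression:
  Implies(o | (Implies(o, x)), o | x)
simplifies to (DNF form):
o | x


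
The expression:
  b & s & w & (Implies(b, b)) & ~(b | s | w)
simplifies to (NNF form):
False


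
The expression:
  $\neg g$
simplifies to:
$\neg g$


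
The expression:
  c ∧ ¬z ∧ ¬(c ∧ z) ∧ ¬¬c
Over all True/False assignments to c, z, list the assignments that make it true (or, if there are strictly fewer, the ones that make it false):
is true only for:
  c=True, z=False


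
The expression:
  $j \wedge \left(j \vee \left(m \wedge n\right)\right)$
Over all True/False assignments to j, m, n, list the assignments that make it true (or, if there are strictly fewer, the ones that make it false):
is true only for:
  j=True, m=False, n=False;
  j=True, m=False, n=True;
  j=True, m=True, n=False;
  j=True, m=True, n=True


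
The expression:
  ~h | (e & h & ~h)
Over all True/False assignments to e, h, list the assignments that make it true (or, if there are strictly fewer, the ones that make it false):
is true only for:
  e=False, h=False;
  e=True, h=False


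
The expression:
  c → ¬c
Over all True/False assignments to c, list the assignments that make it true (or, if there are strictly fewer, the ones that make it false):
is true only for:
  c=False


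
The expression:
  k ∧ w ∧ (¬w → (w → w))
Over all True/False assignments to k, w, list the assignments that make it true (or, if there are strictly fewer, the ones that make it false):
is true only for:
  k=True, w=True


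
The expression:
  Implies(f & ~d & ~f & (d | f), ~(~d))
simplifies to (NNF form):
True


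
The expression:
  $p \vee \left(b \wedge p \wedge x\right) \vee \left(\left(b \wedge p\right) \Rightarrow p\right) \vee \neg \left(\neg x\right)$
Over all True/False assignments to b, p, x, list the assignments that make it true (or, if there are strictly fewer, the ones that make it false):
is always true.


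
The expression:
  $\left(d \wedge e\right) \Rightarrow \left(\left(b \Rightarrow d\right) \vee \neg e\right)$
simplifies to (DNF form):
$\text{True}$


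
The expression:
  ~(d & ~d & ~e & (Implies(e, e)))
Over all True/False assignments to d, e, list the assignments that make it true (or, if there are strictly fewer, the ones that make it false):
is always true.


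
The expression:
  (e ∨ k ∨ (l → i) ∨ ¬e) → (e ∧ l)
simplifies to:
e ∧ l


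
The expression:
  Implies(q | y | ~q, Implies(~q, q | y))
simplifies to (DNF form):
q | y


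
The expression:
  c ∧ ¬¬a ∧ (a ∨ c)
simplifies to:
a ∧ c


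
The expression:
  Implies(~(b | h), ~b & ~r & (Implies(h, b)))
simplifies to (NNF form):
b | h | ~r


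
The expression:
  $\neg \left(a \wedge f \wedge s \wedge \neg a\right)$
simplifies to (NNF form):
$\text{True}$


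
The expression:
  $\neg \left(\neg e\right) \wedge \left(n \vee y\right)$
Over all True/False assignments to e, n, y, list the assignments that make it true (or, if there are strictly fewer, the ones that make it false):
is true only for:
  e=True, n=False, y=True;
  e=True, n=True, y=False;
  e=True, n=True, y=True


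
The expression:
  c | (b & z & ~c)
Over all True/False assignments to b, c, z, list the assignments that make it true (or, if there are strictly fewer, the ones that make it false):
is false only for:
  b=False, c=False, z=False;
  b=False, c=False, z=True;
  b=True, c=False, z=False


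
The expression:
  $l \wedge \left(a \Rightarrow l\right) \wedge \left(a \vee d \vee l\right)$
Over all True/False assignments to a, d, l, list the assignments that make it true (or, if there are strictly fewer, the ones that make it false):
is true only for:
  a=False, d=False, l=True;
  a=False, d=True, l=True;
  a=True, d=False, l=True;
  a=True, d=True, l=True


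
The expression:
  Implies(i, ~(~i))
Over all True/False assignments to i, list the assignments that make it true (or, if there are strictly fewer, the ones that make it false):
is always true.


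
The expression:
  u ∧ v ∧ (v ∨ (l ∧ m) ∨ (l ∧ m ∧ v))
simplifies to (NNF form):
u ∧ v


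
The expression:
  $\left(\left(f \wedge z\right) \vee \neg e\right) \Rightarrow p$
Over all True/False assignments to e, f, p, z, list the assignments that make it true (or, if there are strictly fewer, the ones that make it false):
is false only for:
  e=False, f=False, p=False, z=False;
  e=False, f=False, p=False, z=True;
  e=False, f=True, p=False, z=False;
  e=False, f=True, p=False, z=True;
  e=True, f=True, p=False, z=True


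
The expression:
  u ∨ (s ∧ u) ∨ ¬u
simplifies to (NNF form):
True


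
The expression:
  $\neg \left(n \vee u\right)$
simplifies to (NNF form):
$\neg n \wedge \neg u$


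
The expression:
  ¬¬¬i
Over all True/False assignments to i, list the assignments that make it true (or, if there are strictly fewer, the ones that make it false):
is true only for:
  i=False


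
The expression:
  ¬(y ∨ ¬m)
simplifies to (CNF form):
m ∧ ¬y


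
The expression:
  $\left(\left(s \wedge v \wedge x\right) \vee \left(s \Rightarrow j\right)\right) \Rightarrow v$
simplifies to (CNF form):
$\left(s \vee v\right) \wedge \left(v \vee \neg j\right)$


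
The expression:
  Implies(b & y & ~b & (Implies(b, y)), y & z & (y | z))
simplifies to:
True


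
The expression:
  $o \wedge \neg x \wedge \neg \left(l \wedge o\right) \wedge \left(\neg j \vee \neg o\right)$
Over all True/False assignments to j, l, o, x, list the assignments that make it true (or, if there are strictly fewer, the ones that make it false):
is true only for:
  j=False, l=False, o=True, x=False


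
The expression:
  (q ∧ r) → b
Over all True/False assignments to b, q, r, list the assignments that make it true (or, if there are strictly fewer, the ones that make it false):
is false only for:
  b=False, q=True, r=True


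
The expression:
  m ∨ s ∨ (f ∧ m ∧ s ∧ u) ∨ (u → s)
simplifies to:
m ∨ s ∨ ¬u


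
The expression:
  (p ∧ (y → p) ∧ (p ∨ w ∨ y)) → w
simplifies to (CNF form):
w ∨ ¬p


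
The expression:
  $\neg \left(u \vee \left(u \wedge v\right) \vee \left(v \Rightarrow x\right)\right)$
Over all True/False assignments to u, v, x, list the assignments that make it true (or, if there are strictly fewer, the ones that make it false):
is true only for:
  u=False, v=True, x=False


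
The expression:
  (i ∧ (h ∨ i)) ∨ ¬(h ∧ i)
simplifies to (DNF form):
True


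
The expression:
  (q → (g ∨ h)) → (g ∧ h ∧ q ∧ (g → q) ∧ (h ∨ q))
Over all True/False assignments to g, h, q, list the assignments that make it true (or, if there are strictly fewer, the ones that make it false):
is true only for:
  g=False, h=False, q=True;
  g=True, h=True, q=True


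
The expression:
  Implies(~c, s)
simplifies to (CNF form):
c | s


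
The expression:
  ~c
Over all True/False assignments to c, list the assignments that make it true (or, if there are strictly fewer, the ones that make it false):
is true only for:
  c=False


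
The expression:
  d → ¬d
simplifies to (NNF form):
¬d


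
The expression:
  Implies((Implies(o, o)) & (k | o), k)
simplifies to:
k | ~o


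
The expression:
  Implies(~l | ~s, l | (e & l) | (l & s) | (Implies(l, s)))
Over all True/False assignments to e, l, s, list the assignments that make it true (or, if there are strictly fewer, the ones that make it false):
is always true.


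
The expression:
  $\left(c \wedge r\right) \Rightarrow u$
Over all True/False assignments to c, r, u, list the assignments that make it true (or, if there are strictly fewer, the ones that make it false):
is false only for:
  c=True, r=True, u=False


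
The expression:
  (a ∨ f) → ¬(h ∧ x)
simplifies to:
(¬a ∧ ¬f) ∨ ¬h ∨ ¬x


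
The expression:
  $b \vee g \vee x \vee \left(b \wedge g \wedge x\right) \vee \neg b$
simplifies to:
$\text{True}$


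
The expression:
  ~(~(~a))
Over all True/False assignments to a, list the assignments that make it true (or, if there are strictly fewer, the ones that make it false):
is true only for:
  a=False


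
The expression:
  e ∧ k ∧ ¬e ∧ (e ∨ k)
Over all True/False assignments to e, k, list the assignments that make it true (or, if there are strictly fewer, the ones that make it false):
is never true.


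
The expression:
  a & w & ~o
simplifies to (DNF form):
a & w & ~o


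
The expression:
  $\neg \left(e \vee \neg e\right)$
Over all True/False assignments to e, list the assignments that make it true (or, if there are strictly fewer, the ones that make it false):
is never true.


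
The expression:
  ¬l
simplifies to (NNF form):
¬l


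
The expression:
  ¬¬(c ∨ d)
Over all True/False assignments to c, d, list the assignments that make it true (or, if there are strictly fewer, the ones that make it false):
is false only for:
  c=False, d=False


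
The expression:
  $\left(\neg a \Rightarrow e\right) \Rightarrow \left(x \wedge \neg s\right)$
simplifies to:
$\left(x \wedge \neg s\right) \vee \left(\neg a \wedge \neg e\right)$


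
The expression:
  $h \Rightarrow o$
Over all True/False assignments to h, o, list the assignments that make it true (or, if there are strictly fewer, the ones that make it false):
is false only for:
  h=True, o=False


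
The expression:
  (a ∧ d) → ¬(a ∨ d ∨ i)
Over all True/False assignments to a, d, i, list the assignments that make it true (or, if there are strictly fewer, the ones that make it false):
is false only for:
  a=True, d=True, i=False;
  a=True, d=True, i=True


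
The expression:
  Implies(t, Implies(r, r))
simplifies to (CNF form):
True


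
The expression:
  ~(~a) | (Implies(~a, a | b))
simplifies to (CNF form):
a | b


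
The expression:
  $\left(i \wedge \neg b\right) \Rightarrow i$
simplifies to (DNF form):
$\text{True}$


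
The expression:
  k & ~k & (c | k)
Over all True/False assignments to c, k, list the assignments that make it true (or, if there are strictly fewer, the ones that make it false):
is never true.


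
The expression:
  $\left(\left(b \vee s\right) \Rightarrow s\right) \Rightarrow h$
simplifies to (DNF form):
$h \vee \left(b \wedge \neg s\right)$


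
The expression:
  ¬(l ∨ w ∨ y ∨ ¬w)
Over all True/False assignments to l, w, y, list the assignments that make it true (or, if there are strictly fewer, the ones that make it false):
is never true.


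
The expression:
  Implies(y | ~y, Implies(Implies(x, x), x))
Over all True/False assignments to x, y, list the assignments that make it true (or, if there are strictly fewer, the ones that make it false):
is true only for:
  x=True, y=False;
  x=True, y=True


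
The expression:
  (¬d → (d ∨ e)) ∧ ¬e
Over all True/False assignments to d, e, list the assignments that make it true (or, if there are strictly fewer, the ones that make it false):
is true only for:
  d=True, e=False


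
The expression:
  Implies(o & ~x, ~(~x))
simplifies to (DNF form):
x | ~o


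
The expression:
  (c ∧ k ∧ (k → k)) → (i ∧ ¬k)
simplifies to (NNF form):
¬c ∨ ¬k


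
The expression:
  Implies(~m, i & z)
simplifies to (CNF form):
(i | m) & (m | z)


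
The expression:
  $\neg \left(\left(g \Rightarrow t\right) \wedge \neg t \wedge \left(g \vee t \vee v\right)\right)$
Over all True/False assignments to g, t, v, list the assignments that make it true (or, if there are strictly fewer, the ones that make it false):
is false only for:
  g=False, t=False, v=True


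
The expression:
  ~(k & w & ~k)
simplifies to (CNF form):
True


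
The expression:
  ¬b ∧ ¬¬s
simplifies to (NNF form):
s ∧ ¬b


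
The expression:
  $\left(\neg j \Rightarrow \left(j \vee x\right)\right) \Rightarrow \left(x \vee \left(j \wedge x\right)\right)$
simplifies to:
$x \vee \neg j$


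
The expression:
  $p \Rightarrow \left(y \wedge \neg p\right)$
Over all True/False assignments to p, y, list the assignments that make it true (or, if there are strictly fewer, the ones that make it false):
is true only for:
  p=False, y=False;
  p=False, y=True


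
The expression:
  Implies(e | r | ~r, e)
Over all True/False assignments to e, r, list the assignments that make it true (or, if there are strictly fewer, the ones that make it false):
is true only for:
  e=True, r=False;
  e=True, r=True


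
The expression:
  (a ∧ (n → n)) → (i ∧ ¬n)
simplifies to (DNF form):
(i ∧ ¬n) ∨ ¬a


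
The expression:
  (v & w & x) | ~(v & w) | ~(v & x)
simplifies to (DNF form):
True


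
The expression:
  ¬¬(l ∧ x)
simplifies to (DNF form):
l ∧ x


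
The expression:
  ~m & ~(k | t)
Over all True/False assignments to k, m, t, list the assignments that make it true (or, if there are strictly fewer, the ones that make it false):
is true only for:
  k=False, m=False, t=False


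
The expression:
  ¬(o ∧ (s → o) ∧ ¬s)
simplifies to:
s ∨ ¬o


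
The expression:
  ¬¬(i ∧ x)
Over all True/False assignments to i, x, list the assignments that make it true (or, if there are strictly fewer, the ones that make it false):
is true only for:
  i=True, x=True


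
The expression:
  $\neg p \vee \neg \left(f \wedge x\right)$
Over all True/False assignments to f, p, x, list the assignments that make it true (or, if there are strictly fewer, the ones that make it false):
is false only for:
  f=True, p=True, x=True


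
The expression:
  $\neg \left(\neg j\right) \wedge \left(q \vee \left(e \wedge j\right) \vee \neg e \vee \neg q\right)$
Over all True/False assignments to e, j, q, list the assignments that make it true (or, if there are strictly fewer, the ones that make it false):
is true only for:
  e=False, j=True, q=False;
  e=False, j=True, q=True;
  e=True, j=True, q=False;
  e=True, j=True, q=True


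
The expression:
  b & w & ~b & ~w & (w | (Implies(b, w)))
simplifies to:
False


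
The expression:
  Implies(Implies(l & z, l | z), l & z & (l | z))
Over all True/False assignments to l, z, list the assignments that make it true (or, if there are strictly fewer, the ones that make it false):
is true only for:
  l=True, z=True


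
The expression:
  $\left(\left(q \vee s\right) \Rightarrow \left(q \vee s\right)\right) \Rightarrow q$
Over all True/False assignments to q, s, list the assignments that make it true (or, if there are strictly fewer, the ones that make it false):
is true only for:
  q=True, s=False;
  q=True, s=True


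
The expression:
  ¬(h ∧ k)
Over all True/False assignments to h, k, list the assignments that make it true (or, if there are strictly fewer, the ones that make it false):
is false only for:
  h=True, k=True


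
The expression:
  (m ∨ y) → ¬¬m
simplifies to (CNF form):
m ∨ ¬y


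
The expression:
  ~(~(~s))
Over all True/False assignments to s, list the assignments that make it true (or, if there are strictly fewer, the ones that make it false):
is true only for:
  s=False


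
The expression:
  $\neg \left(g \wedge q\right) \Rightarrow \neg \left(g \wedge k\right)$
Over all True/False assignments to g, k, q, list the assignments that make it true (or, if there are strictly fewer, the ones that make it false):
is false only for:
  g=True, k=True, q=False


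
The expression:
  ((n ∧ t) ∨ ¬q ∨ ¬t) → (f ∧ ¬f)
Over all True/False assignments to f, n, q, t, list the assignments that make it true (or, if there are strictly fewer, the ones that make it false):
is true only for:
  f=False, n=False, q=True, t=True;
  f=True, n=False, q=True, t=True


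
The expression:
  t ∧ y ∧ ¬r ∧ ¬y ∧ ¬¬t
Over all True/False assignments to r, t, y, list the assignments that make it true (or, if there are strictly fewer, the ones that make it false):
is never true.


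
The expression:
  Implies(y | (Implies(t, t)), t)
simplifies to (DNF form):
t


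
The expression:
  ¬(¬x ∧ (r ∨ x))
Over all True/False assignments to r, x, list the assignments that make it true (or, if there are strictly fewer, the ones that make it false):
is false only for:
  r=True, x=False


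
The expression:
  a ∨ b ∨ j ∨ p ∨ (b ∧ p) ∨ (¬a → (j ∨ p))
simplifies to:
a ∨ b ∨ j ∨ p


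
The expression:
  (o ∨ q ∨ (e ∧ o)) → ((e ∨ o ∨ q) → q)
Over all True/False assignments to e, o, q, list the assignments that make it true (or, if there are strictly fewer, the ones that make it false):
is false only for:
  e=False, o=True, q=False;
  e=True, o=True, q=False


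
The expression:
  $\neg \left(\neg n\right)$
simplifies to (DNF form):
$n$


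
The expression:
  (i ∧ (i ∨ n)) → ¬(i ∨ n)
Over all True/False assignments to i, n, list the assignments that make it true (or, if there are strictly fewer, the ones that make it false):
is true only for:
  i=False, n=False;
  i=False, n=True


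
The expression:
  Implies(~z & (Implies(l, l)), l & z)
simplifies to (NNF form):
z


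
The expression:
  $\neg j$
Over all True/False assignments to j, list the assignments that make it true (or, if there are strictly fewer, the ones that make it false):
is true only for:
  j=False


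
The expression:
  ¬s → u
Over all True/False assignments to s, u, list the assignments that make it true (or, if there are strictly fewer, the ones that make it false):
is false only for:
  s=False, u=False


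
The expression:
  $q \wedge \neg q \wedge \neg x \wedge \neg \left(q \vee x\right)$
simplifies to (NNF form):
$\text{False}$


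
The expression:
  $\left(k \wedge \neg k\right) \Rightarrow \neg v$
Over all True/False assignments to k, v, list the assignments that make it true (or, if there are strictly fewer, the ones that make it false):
is always true.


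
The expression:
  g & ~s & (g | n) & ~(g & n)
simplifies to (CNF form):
g & ~n & ~s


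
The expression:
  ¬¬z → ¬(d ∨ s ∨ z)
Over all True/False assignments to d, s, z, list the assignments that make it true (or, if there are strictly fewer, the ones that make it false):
is true only for:
  d=False, s=False, z=False;
  d=False, s=True, z=False;
  d=True, s=False, z=False;
  d=True, s=True, z=False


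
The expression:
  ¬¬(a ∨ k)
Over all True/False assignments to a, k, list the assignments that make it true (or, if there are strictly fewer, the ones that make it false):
is false only for:
  a=False, k=False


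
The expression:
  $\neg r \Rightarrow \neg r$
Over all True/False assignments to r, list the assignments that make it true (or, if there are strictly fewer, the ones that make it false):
is always true.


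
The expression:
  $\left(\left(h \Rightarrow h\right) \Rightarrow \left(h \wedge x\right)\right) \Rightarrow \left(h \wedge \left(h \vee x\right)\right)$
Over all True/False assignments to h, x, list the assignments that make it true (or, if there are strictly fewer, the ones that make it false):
is always true.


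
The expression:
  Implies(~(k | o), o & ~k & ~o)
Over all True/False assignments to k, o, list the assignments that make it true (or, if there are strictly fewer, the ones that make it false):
is false only for:
  k=False, o=False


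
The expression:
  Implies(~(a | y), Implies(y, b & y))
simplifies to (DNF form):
True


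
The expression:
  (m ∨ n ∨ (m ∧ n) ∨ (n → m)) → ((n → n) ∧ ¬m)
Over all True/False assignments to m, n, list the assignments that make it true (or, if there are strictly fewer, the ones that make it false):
is true only for:
  m=False, n=False;
  m=False, n=True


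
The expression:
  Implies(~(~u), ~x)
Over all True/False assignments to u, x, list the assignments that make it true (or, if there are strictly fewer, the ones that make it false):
is false only for:
  u=True, x=True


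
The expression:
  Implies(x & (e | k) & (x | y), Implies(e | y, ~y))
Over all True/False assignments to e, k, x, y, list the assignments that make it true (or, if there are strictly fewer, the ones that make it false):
is false only for:
  e=False, k=True, x=True, y=True;
  e=True, k=False, x=True, y=True;
  e=True, k=True, x=True, y=True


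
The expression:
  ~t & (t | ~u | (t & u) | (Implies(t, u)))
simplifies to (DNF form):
~t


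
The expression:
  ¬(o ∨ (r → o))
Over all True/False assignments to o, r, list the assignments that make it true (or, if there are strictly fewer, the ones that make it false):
is true only for:
  o=False, r=True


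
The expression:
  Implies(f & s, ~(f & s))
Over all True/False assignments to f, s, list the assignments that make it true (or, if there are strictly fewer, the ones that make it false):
is false only for:
  f=True, s=True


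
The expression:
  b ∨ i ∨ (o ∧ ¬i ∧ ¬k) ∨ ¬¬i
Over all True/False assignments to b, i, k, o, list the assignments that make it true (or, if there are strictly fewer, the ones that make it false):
is false only for:
  b=False, i=False, k=False, o=False;
  b=False, i=False, k=True, o=False;
  b=False, i=False, k=True, o=True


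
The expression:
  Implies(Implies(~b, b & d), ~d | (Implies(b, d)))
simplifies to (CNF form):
True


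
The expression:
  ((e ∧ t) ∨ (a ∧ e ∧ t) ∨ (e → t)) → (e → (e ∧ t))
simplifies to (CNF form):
True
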